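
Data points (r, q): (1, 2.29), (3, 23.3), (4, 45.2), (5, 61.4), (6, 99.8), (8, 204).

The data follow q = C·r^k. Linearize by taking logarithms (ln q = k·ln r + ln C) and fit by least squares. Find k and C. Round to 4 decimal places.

k = 2.1274, C = 2.2557

With ln qᵢ as the transformed response and ln rᵢ as the regressor:
Σln r = 7.9655, Σ(ln r)² = 13.2535, Σln q = 21.8268, Σln r·ln q = 34.6754.
Equations: 13.2535·k + 7.9655·ln C = 34.6754;  7.9655·k + 6·ln C = 21.8268.
Δ = 13.2535·6 − (7.9655)² = 16.0713; k = (34.6754·6 − 7.9655·21.8268)/16.0713 = 2.12741, ln C = (13.2535·21.8268 − 7.9655·34.6754)/16.0713 = 0.81346, so C = exp(0.81346) = 2.25571.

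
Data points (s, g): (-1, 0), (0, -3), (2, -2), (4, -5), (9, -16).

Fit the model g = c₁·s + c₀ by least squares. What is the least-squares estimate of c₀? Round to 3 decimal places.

c₀ = -0.955

Compute the Gram sums: Σs·s = 102, Σs = 14, Σ1 = 5.
Moment sums: Σs·g = -168, Σg = -26.
Normal equations: [[102, 14]; [14, 5]]·[c₁, c₀]ᵀ = [-168, -26]ᵀ.
Eliminating c₀: 5·(row 1) − 14·(row 2) gives 314·c₁ = 5·(-168) − 14·(-26) = -476, so c₁ = -238/157.
Then c₀ = ((-26) − 14·(-238/157))/5 = -150/157.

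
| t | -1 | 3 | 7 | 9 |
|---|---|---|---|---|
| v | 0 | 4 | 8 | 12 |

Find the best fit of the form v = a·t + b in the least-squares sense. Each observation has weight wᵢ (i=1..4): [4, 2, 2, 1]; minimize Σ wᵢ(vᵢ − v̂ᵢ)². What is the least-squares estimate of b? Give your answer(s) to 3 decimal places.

b = 0.959

XᵀWX·[a, b]ᵀ = XᵀWv reads: 201·a + 25·b = 244;  25·a + 9·b = 36.
Eliminating b: 9·(row 1) − 25·(row 2) gives 1184·a = 9·244 − 25·36 = 1296, so a = 81/74.
Then b = (36 − 25·(81/74))/9 = 71/74.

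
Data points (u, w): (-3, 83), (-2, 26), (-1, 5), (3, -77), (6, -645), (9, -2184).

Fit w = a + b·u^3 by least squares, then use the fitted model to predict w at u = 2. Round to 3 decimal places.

ŵ = -21.461

XᵀX·[a, b]ᵀ = Xᵀw reads: 6·a + 936·b = -2792;  936·a + 579620·b = -1735989.
det = 6·579620 − 936² = 2601624.
a = ((-2792)·579620 − 936·(-1735989))/2601624 = 823333/325203; b = (6·(-1735989) − 936·(-2792))/2601624 = -1300437/433604.
At u = 2: ŵ = (823333/325203)·(1) + (-1300437/433604)·(8) = -6979289/325203.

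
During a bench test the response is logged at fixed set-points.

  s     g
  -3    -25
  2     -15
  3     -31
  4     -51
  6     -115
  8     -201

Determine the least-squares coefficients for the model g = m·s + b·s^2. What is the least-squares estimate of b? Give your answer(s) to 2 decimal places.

The normal system AᵀA·[m, b]ᵀ = Aᵀg is [[138, 800]; [800, 5826]]·[m, b]ᵀ = [-2550, -18384]ᵀ.
Δ = 138·5826 − 800² = 163988.
m = ((-2550)·5826 − 800·(-18384))/163988 = -37275/40997; b = (138·(-18384) − 800·(-2550))/163988 = -124248/40997.

b = -3.03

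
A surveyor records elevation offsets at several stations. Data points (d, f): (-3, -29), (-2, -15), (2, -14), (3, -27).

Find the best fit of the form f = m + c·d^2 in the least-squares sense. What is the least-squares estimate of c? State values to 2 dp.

c = -2.70

Compute the Gram sums: Σ1 = 4, Σd^2 = 26, Σd^2·d^2 = 194.
And Σf = -85, Σd^2·f = -620.
Determinant 4·194 − 26² = 100.
m = ((-85)·194 − 26·(-620))/100 = -37/10; c = (4·(-620) − 26·(-85))/100 = -27/10.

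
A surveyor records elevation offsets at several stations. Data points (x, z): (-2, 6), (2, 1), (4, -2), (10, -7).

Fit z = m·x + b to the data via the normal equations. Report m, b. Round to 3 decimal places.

With design matrix A, AᵀA = [[124, 14]; [14, 4]] and Aᵀz = [-88, -2]ᵀ.
Δ = 124·4 − 14² = 300.
m = ((-88)·4 − 14·(-2))/300 = -27/25; b = (124·(-2) − 14·(-88))/300 = 82/25.

m = -1.080, b = 3.280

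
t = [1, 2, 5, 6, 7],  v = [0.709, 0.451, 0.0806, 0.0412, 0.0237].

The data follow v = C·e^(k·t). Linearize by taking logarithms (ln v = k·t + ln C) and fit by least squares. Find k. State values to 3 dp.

k = -0.574

Linearized form: ln v = k·t + ln C. From the 5 transformed points,
Σt = 21.0000, Σ(t)² = 115.0000, Σln v = -10.5900, Σt·ln v = -59.8596.
Equations: 115.0000·k + 21.0000·ln C = -59.8596;  21.0000·k + 5·ln C = -10.5900.
Δ = 115.0000·5 − (21.0000)² = 134.0000; k = (-59.8596·5 − 21.0000·-10.5900)/134.0000 = -0.57393, ln C = (115.0000·-10.5900 − 21.0000·-59.8596)/134.0000 = 0.29252.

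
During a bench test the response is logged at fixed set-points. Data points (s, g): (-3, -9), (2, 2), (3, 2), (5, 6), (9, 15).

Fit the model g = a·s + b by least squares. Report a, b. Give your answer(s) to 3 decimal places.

From the data, Σs·s = 128, Σs = 16, Σ1 = 5.
Right-hand side: Σs·g = 202, Σg = 16.
XᵀX·[a, b]ᵀ = Xᵀg becomes [[128, 16]; [16, 5]]·[a, b]ᵀ = [202, 16]ᵀ.
Δ = 128·5 − 16² = 384.
a = (202·5 − 16·16)/384 = 377/192; b = (128·16 − 16·202)/384 = -37/12.

a = 1.964, b = -3.083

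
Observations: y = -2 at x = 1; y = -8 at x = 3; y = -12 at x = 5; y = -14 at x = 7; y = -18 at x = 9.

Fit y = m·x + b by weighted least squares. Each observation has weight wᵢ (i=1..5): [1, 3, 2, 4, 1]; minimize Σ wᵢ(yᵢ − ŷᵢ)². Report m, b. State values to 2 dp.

m = -1.77, b = -2.11

From the data, Σwᵢ·x·x = 355, Σwᵢ·x = 57, Σwᵢ·1 = 11.
Right-hand side: Σwᵢ·x·y = -748, Σwᵢ·y = -124.
AᵀWA·[m, b]ᵀ = AᵀWy becomes [[355, 57]; [57, 11]]·[m, b]ᵀ = [-748, -124]ᵀ.
det = 355·11 − 57² = 656.
m = ((-748)·11 − 57·(-124))/656 = -145/82; b = (355·(-124) − 57·(-748))/656 = -173/82.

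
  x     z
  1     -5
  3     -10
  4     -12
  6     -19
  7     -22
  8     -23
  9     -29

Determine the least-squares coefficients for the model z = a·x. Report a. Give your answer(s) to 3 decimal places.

Compute the Gram sums: Σx·x = 256.
For Aᵀz: Σx·z = -796.
AᵀA·[a]ᵀ = Aᵀz becomes [[256]]·[a]ᵀ = [-796]ᵀ.
Hence a = -796 / 256 ≈ -3.10938.

a = -3.109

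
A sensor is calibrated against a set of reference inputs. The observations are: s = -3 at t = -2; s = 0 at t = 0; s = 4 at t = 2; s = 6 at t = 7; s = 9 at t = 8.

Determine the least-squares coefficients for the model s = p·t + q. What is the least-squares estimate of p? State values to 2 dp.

p = 1.05

Setting ∂/∂p … = 0 gives: 121·p + 15·q = 128;  15·p + 5·q = 16.
(Σt·t = 121, Σt = 15, Σ1 = 5, Σt·s = 128, Σs = 16.)
Eliminating q: 5·(row 1) − 15·(row 2) gives 380·p = 5·128 − 15·16 = 400, so p = 20/19.
Then q = (16 − 15·(20/19))/5 = 4/95.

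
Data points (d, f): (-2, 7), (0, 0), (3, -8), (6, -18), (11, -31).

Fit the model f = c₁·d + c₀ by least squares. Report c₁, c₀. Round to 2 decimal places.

c₁ = -2.92, c₀ = 0.51

Sums needed: Σd·d = 170, Σd = 18, Σ1 = 5.
For Mᵀf: Σd·f = -487, Σf = -50.
Eliminating c₀: 5·(row 1) − 18·(row 2) gives 526·c₁ = 5·(-487) − 18·(-50) = -1535, so c₁ = -1535/526.
Then c₀ = ((-50) − 18·(-1535/526))/5 = 133/263.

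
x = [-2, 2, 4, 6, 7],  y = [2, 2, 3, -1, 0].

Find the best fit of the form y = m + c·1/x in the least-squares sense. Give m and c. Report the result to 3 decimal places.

The normal equations are: 5·m + (47/84)·c = 6;  (47/84)·m + (4309/7056)·c = 7/12.
(Σ1 = 5, Σ1/x = 47/84, Σ1/x·1/x = 4309/7056, Σy = 6, Σ1/x·y = 7/12.)
Eliminating c: (4309/7056)·(row 1) − (47/84)·(row 2) gives (2417/882)·m = (4309/7056)·6 − (47/84)·(7/12) = 23551/7056, so m = 23551/19336.
Then c = ((7/12) − (47/84)·(23551/19336))/(4309/7056) = -777/4834.

m = 1.218, c = -0.161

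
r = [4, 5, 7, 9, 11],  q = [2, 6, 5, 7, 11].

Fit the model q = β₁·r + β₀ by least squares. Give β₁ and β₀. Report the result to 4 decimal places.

Normal-equation sums: Σr·r = 292, Σr = 36, Σ1 = 5.
Moment sums: Σr·q = 257, Σq = 31.
Normal equations: [[292, 36]; [36, 5]]·[β₁, β₀]ᵀ = [257, 31]ᵀ.
Eliminating β₀: 5·(row 1) − 36·(row 2) gives 164·β₁ = 5·257 − 36·31 = 169, so β₁ = 169/164.
Then β₀ = (31 − 36·(169/164))/5 = -50/41.

β₁ = 1.0305, β₀ = -1.2195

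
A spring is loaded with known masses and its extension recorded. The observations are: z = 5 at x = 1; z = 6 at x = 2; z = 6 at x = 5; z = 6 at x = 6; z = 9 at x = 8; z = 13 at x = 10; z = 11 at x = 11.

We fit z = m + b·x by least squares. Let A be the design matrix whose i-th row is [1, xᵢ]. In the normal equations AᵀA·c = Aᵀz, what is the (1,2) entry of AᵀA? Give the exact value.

Row 1 ↔ basis 1, column 2 ↔ basis x, so (AᵀA)_{1,2} = Σᵢ x = (1)·(1) + (1)·(2) + (1)·(5) + (1)·(6) + (1)·(8) + (1)·(10) + (1)·(11) = 43.

43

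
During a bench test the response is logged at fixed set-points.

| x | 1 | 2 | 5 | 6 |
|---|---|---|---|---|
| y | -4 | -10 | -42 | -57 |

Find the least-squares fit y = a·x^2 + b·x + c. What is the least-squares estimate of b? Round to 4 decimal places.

b = -2.7426

Forming AᵀA = [[1938, 350, 66]; [350, 66, 14]; [66, 14, 4]] and Aᵀy = [-3146, -576, -113]ᵀ gives AᵀA·[a, b, c]ᵀ = Aᵀy.
Row-reducing yields a = -9/8, b = -373/136, c = -3/34.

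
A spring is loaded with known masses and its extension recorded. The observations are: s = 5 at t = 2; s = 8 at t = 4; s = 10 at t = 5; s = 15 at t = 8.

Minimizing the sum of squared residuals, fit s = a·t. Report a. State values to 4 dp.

Compute the Gram sums: Σt·t = 109.
For Mᵀs: Σt·s = 212.
Normal equations: [[109]]·[a]ᵀ = [212]ᵀ.
Hence a = 212 / 109 ≈ 1.94495.

a = 1.9450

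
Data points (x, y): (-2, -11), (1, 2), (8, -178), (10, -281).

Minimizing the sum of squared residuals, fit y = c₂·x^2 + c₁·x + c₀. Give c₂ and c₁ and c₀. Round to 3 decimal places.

c₂ = -2.957, c₁ = 1.087, c₀ = 3.300

Compute the Gram sums: Σx^2·x^2 = 14113, Σx^2·x = 1505, Σx^2 = 169, Σx·x = 169, Σx = 17, Σ1 = 4.
Right-hand side: Σx^2·y = -39534, Σx·y = -4210, Σy = -468.
MᵀM·[c₂, c₁, c₀]ᵀ = Mᵀy becomes [[14113, 1505, 169]; [1505, 169, 17]; [169, 17, 4]]·[c₂, c₁, c₀]ᵀ = [-39534, -4210, -468]ᵀ.
Inverting the 3×3 Gram matrix, [c₂, c₁, c₀]ᵀ = [-4985/1686, 611/562, 2782/843]ᵀ.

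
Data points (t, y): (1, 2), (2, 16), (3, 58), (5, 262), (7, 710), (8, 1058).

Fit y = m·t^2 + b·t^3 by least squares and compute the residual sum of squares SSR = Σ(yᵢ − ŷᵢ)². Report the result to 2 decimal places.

SSR = 3.46

From the data, Σt^2·t^2 = 7220, Σt^2·t^3 = 52976, Σt^3·t^3 = 396212.
Moment sums: Σt^2·y = 109640, Σt^3·y = 819672.
So XᵀX·[m, b]ᵀ = Xᵀy: [[7220, 52976]; [52976, 396212]]·[m, b]ᵀ = [109640, 819672]ᵀ.
det = 7220·396212 − 52976² = 54194064.
m = (109640·396212 − 52976·819672)/54194064 = 1108738/3387129; b = (7220·819672 − 52976·109640)/54194064 = 6858950/3387129.
Residuals: -397810/1129043, -5112488/3387129, 427730/1129043, 2340598/3387129, -695474/1129043, 840850/3387129; SSR = 11734708/3387129.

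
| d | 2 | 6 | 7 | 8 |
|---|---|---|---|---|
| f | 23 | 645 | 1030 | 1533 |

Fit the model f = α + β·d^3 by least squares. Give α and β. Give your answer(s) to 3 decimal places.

α = -1.041, β = 2.998

From the data, Σ1 = 4, Σd^3 = 1079, Σd^3·d^3 = 426513.
For Mᵀf: Σf = 3231, Σd^3·f = 1277690.
So MᵀM·[α, β]ᵀ = Mᵀf: [[4, 1079]; [1079, 426513]]·[α, β]ᵀ = [3231, 1277690]ᵀ.
Eliminating β: 426513·(row 1) − 1079·(row 2) gives 541811·α = 426513·3231 − 1079·1277690 = -564007, so α = -564007/541811.
Then β = (1277690 − 1079·(-564007/541811))/426513 = 1624511/541811.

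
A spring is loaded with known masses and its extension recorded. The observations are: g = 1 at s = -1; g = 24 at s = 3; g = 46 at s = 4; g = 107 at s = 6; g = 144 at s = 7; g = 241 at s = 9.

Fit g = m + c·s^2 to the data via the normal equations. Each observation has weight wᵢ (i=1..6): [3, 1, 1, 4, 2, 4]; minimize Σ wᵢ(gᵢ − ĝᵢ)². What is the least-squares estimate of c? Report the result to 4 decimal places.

Normal-equation sums: Σwᵢ·1 = 15, Σwᵢ·s^2 = 594, Σwᵢ·s^2·s^2 = 36570.
Right-hand side: Σwᵢ·g = 1753, Σwᵢ·s^2·g = 108559.
Normal equations: [[15, 594]; [594, 36570]]·[m, c]ᵀ = [1753, 108559]ᵀ.
Eliminating c: 36570·(row 1) − 594·(row 2) gives 195714·m = 36570·1753 − 594·108559 = -376836, so m = -62806/32619.
Then c = (108559 − 594·(-62806/32619))/36570 = 195701/65238.

c = 2.9998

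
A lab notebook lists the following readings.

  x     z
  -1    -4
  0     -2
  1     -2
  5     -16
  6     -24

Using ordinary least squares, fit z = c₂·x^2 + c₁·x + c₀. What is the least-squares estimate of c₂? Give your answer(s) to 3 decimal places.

c₂ = -0.790

Setting ∂/∂c₂ … = 0 gives: 1923·c₂ + 341·c₁ + 63·c₀ = -1270;  341·c₂ + 63·c₁ + 11·c₀ = -222;  63·c₂ + 11·c₁ + 5·c₀ = -48.
Solving the 3×3 system (Gaussian elimination) gives c₂ = -2813/3559, c₁ = 3997/3559, c₀ = -7516/3559.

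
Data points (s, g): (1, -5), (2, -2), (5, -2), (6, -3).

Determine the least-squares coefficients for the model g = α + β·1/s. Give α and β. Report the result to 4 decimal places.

α = -1.6418, β = -2.9104

The normal system AᵀA·[α, β]ᵀ = Aᵀg is [[4, 28/15]; [28/15, 593/450]]·[α, β]ᵀ = [-12, -69/10]ᵀ.
Determinant 4·(593/450) − (28/15)² = 134/75.
α = ((-12)·(593/450) − (28/15)·(-69/10))/(134/75) = -110/67; β = (4·(-69/10) − (28/15)·(-12))/(134/75) = -195/67.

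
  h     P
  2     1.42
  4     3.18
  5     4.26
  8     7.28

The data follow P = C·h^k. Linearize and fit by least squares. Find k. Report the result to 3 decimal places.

Let Y = ln P. Fitting Y = k·ln h + ln C by least squares:
Σln h = 5.7683, Σ(ln h)² = 9.3166, Σln P = 4.9419, Σln h·ln P = 8.3073.
Normal system: [[9.3166, 5.7683]; [5.7683, 4]]·[k, ln C]ᵀ = [8.3073, 4.9419]ᵀ.
Slope k = (n·Σln h·ln P − Σln h·Σln P)/(n·Σ(ln h)² − (Σln h)²) = (4·8.3073 − 5.7683·4.9419)/3.9930 = 1.18270; ln C = (Σln P − k·Σln h)/n = -0.47007.

k = 1.183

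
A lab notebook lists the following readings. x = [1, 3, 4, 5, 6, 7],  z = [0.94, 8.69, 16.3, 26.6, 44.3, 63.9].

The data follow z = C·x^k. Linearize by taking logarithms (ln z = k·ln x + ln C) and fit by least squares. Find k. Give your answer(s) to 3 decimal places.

Taking logs, ln z = k·ln x + ln C, so regress ln z on ln x.
Sums: Σln x = 7.8320, Σ(ln x)² = 12.7160, Σln z = 16.1207, Σln x·ln z = 26.4075.
Normal system: [[12.7160, 7.8320]; [7.8320, 6]]·[k, ln C]ᵀ = [26.4075, 16.1207]ᵀ.
Solving (det = 14.9557): k = 2.15220, ln C = -0.12256.

k = 2.152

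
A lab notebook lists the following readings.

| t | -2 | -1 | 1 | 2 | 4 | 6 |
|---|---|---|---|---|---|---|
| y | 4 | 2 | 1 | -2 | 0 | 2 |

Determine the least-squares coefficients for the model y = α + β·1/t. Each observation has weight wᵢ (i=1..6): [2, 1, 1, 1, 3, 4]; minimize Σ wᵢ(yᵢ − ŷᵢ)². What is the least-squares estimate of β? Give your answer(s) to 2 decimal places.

From the data, Σwᵢ·1 = 12, Σwᵢ·1/t = 11/12, Σwᵢ·1/t·1/t = 439/144.
And Σwᵢ·y = 17, Σwᵢ·1/t·y = -14/3.
Normal equations: [[12, 11/12]; [11/12, 439/144]]·[α, β]ᵀ = [17, -14/3]ᵀ.
Eliminating β: (439/144)·(row 1) − (11/12)·(row 2) gives (5147/144)·α = (439/144)·17 − (11/12)·(-14/3) = 2693/48, so α = 8079/5147.
Then β = ((-14/3) − (11/12)·(8079/5147))/(439/144) = -10308/5147.

β = -2.00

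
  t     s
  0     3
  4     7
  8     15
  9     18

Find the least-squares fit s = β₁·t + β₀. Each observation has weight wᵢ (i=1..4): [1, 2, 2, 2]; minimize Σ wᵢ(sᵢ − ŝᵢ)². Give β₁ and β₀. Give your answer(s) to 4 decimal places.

Forming MᵀWM = [[322, 42]; [42, 7]] and MᵀWs = [620, 83]ᵀ gives MᵀWM·[β₁, β₀]ᵀ = MᵀWs.
Determinant 322·7 − 42² = 490.
β₁ = (620·7 − 42·83)/490 = 61/35; β₀ = (322·83 − 42·620)/490 = 7/5.

β₁ = 1.7429, β₀ = 1.4000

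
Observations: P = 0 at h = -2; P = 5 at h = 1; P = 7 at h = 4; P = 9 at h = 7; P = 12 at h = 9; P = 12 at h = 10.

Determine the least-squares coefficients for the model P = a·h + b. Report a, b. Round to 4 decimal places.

a = 0.9609, b = 2.8556

Sums needed: Σh·h = 251, Σh = 29, Σ1 = 6.
Right-hand side: Σh·P = 324, ΣP = 45.
Eliminating b: 6·(row 1) − 29·(row 2) gives 665·a = 6·324 − 29·45 = 639, so a = 639/665.
Then b = (45 − 29·(639/665))/6 = 1899/665.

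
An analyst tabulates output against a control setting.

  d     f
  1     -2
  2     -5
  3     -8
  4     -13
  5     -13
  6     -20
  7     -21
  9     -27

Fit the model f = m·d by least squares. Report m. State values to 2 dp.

Normal-equation sums: Σd·d = 221.
Right-hand side: Σd·f = -663.
Normal equations: [[221]]·[m]ᵀ = [-663]ᵀ.
Hence m = -663 / 221 ≈ -3.

m = -3.00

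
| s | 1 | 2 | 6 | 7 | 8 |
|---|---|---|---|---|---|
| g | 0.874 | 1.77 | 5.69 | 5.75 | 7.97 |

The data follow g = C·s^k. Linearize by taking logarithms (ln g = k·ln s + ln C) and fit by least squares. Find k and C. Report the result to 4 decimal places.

k = 1.0283, C = 0.8703

Linearized form: ln g = k·ln s + ln C. From the 5 transformed points,
Σln s = 6.5103, Σ(ln s)² = 11.8015, Σln g = 5.9999, Σln s·ln g = 11.2312.
Equations: 11.8015·k + 6.5103·ln C = 11.2312;  6.5103·k + 5·ln C = 5.9999.
Slope k = (n·Σln s·ln g − Σln s·Σln g)/(n·Σ(ln s)² − (Σln s)²) = (5·11.2312 − 6.5103·5.9999)/16.6240 = 1.02833; ln C = (Σln g − k·Σln s)/n = -0.13896, so C = exp(-0.13896) = 0.87026.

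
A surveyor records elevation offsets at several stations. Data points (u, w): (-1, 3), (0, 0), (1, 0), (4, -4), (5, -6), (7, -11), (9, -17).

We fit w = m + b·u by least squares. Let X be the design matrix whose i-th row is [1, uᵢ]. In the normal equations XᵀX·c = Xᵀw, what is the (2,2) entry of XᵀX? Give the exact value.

Row 2 ↔ basis u, column 2 ↔ basis u, so (XᵀX)_{2,2} = Σᵢ (u)·(u) = (-1)·(-1) + (0)·(0) + (1)·(1) + (4)·(4) + (5)·(5) + (7)·(7) + (9)·(9) = 173.

173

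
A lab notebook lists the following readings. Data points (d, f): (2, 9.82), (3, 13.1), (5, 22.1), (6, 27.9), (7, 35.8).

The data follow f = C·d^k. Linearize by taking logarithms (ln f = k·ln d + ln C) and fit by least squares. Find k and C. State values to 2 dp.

Let Y = ln f. Fitting Y = k·ln d + ln C by least squares:
XᵀX = [[11.2747, 7.1389]; [7.1389, 5]], rhs = [22.3183, 14.8592]ᵀ  (here Σln d = 7.1389, Σ(ln d)² = 11.2747, Σln f = 14.8592, Σln d·ln f = 22.3183).
Δ = 11.2747·5 − (7.1389)² = 5.4099; k = (22.3183·5 − 7.1389·14.8592)/5.4099 = 1.01924, ln C = (11.2747·14.8592 − 7.1389·22.3183)/5.4099 = 1.51659, so C = exp(1.51659) = 4.55665.

k = 1.02, C = 4.56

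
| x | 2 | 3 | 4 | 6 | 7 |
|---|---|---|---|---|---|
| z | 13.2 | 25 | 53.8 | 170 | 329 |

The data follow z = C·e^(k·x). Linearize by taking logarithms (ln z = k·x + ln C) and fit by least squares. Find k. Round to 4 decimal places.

Let Y = ln z. Fitting Y = k·x + ln C by least squares:
Σx = 22.0000, Σ(x)² = 114.0000, Σln z = 20.7162, Σx·ln z = 102.1453.
Equations: 114.0000·k + 22.0000·ln C = 102.1453;  22.0000·k + 5·ln C = 20.7162.
Slope k = (n·Σx·ln z − Σx·Σln z)/(n·Σ(x)² − (Σx)²) = (5·102.1453 − 22.0000·20.7162)/86.0000 = 0.63918; ln C = (Σln z − k·Σx)/n = 1.33083.

k = 0.6392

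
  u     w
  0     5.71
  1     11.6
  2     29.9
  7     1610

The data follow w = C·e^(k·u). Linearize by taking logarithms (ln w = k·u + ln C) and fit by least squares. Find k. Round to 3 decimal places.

k = 0.810

Taking logs, ln w = k·u + ln C, so regress ln w on u.
Σu = 10.0000, Σ(u)² = 54.0000, Σln w = 14.9751, Σu·ln w = 60.9346.
Equations: 54.0000·k + 10.0000·ln C = 60.9346;  10.0000·k + 4·ln C = 14.9751.
Slope k = (n·Σu·ln w − Σu·Σln w)/(n·Σ(u)² − (Σu)²) = (4·60.9346 − 10.0000·14.9751)/116.0000 = 0.81024; ln C = (Σln w − k·Σu)/n = 1.71817.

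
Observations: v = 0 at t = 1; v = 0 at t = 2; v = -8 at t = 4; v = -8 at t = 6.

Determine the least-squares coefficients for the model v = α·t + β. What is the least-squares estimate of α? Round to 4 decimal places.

α = -1.8983

Setting ∂/∂α … = 0 gives: 57·α + 13·β = -80;  13·α + 4·β = -16.
(Σt·t = 57, Σt = 13, Σ1 = 4, Σt·v = -80, Σv = -16.)
Determinant 57·4 − 13² = 59.
α = ((-80)·4 − 13·(-16))/59 = -112/59; β = (57·(-16) − 13·(-80))/59 = 128/59.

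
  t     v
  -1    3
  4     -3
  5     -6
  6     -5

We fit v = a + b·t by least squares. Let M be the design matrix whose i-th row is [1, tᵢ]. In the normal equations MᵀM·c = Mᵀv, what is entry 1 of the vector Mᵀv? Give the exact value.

-11

Entry 1 ↔ basis 1, so (Mᵀv)_{1} = Σᵢ vᵢ = (1)·(3) + (1)·(-3) + (1)·(-6) + (1)·(-5) = -11.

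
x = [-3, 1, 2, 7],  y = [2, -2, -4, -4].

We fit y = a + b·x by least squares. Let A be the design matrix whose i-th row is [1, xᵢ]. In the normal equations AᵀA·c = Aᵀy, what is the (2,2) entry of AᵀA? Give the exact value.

Row 2 ↔ basis x, column 2 ↔ basis x, so (AᵀA)_{2,2} = Σᵢ (x)·(x) = (-3)·(-3) + (1)·(1) + (2)·(2) + (7)·(7) = 63.

63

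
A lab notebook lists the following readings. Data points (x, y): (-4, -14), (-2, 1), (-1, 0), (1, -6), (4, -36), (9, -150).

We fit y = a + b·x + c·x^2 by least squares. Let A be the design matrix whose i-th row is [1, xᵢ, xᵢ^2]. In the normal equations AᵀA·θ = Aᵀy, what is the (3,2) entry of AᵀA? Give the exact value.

721

Row 3 ↔ basis x^2, column 2 ↔ basis x, so (AᵀA)_{3,2} = Σᵢ (x^2)·(x) = (16)·(-4) + (4)·(-2) + (1)·(-1) + (1)·(1) + (16)·(4) + (81)·(9) = 721.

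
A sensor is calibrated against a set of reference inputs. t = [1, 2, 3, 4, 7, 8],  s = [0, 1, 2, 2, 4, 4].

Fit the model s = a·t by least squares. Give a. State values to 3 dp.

a = 0.531

The normal equations are: 143·a = 76.
Hence a = 76 / 143 ≈ 0.531469.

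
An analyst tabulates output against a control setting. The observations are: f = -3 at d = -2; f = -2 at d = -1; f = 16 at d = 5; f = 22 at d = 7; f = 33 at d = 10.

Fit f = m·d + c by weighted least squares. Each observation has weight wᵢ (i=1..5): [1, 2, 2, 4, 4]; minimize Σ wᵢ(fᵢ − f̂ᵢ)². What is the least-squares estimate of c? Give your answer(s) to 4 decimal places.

c = 1.2987

AᵀWA·[m, c]ᵀ = AᵀWf reads: 652·m + 74·c = 2106;  74·m + 13·c = 245.
det = 652·13 − 74² = 3000.
m = (2106·13 − 74·245)/3000 = 1156/375; c = (652·245 − 74·2106)/3000 = 487/375.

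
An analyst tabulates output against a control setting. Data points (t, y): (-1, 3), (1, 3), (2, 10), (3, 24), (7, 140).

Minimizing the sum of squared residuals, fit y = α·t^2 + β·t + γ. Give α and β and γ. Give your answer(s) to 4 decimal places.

Forming AᵀA = [[2500, 378, 64]; [378, 64, 12]; [64, 12, 5]] and Aᵀy = [7122, 1072, 180]ᵀ gives AᵀA·[α, β, γ]ᵀ = Aᵀy.
Inverting the 3×3 Gram matrix, [α, β, γ]ᵀ = [2952/1001, -619/1001, -24/91]ᵀ.

α = 2.9491, β = -0.6184, γ = -0.2637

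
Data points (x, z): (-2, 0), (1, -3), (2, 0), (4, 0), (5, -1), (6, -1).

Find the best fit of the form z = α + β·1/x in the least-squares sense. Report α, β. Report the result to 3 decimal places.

α = -0.378, β = -1.690

Forming AᵀA = [[6, 97/60]; [97/60, 5869/3600]] and Aᵀz = [-5, -101/30]ᵀ gives AᵀA·[α, β]ᵀ = Aᵀz.
Δ = 6·(5869/3600) − (97/60)² = 5161/720.
α = ((-5)·(5869/3600) − (97/60)·(-101/30))/(5161/720) = -9751/25805; β = (6·(-101/30) − (97/60)·(-5))/(5161/720) = -8724/5161.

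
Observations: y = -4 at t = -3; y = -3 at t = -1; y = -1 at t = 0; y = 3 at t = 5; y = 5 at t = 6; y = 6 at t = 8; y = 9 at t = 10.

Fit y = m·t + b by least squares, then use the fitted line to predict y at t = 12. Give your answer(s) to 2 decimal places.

Setting ∂/∂m … = 0 gives: 235·m + 25·b = 198;  25·m + 7·b = 15.
Δ = 235·7 − 25² = 1020.
m = (198·7 − 25·15)/1020 = 337/340; b = (235·15 − 25·198)/1020 = -95/68.
At t = 12: ŷ = (337/340)·(12) + (-95/68)·(1) = 3569/340.

ŷ = 10.50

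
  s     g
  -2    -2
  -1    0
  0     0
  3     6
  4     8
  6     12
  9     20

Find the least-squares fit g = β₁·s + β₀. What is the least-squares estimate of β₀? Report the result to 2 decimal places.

The normal system XᵀX·[β₁, β₀]ᵀ = Xᵀg is [[147, 19]; [19, 7]]·[β₁, β₀]ᵀ = [306, 44]ᵀ.
Δ = 147·7 − 19² = 668.
β₁ = (306·7 − 19·44)/668 = 653/334; β₀ = (147·44 − 19·306)/668 = 327/334.

β₀ = 0.98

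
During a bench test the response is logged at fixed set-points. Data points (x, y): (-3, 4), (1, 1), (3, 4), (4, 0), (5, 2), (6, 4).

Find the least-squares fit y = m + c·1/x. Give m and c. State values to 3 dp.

m = 3.080, c = -2.154

MᵀM·[m, c]ᵀ = Mᵀy reads: 6·m + (97/60)·c = 15;  (97/60)·m + (541/400)·c = 31/15.
(Σ1 = 6, Σ1/x = 97/60, Σ1/x·1/x = 541/400, Σy = 15, Σ1/x·y = 31/15.)
Δ = 6·(541/400) − (97/60)² = 3961/720.
m = (15·(541/400) − (97/60)·(31/15))/(3961/720) = 61007/19805; c = (6·(31/15) − (97/60)·15)/(3961/720) = -8532/3961.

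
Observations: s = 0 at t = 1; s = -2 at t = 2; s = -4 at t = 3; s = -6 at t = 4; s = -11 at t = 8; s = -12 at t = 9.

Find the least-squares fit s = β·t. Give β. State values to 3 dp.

β = -1.349

Entries of MᵀM: Σt·t = 175.
And Σt·s = -236.
Hence β = -236 / 175 ≈ -1.34857.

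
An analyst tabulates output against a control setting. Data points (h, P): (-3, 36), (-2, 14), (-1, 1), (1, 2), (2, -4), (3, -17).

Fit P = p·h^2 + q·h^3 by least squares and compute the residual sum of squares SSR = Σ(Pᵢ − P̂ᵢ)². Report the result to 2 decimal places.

SSR = 8.22

Sums needed: Σh^2·h^2 = 196, Σh^2·h^3 = 0, Σh^3·h^3 = 1588.
Right-hand side: Σh^2·P = 214, Σh^3·P = -1574.
Eliminating q: 1588·(row 1) − 0·(row 2) gives 311248·p = 1588·214 − 0·(-1574) = 339832, so p = 107/98.
Then q = ((-1574) − 0·(107/98))/1588 = -787/794.
Residuals: -11448/19453, 33132/19453, -21068/19453, 36948/19453, -8518/19453, -1256/19453; SSR = 159972/19453.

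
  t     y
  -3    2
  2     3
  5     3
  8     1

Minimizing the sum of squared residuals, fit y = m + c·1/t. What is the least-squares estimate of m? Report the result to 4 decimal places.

Setting ∂/∂m … = 0 gives: 4·m + (59/120)·c = 9;  (59/120)·m + (6001/14400)·c = 187/120.
Eliminating c: (6001/14400)·(row 1) − (59/120)·(row 2) gives (6841/4800)·m = (6001/14400)·9 − (59/120)·(187/120) = 1343/450, so m = 42976/20523.
Then c = ((187/120) − (59/120)·(42976/20523))/(6001/14400) = 8680/6841.

m = 2.0940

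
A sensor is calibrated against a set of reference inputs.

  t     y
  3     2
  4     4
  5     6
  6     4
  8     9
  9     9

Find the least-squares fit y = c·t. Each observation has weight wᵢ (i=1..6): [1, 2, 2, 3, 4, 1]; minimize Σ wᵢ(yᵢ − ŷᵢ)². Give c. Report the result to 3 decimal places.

MᵀWM·[c]ᵀ = MᵀWy reads: 536·c = 539.
(Σwᵢ·t·t = 536, Σwᵢ·t·y = 539.)
c = 539/536 = 1.0056.

c = 1.006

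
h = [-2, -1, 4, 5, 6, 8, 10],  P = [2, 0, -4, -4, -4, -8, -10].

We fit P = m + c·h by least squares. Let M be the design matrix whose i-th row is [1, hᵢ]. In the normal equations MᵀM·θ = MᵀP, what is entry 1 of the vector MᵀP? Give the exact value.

Entry 1 ↔ basis 1, so (MᵀP)_{1} = Σᵢ Pᵢ = (1)·(2) + (1)·(0) + (1)·(-4) + (1)·(-4) + (1)·(-4) + (1)·(-8) + (1)·(-10) = -28.

-28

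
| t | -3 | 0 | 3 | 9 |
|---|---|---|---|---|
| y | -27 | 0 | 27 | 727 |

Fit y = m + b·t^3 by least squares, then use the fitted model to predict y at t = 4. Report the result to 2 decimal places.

Compute the Gram sums: Σ1 = 4, Σt^3 = 729, Σt^3·t^3 = 532899.
And Σy = 727, Σt^3·y = 531441.
XᵀX·[m, b]ᵀ = Xᵀy becomes [[4, 729]; [729, 532899]]·[m, b]ᵀ = [727, 531441]ᵀ.
det = 4·532899 − 729² = 1600155.
m = (727·532899 − 729·531441)/1600155 = -4/2195; b = (4·531441 − 729·727)/1600155 = 2189/2195.
At t = 4: ŷ = (-4/2195)·(1) + (2189/2195)·(64) = 140092/2195.

ŷ = 63.82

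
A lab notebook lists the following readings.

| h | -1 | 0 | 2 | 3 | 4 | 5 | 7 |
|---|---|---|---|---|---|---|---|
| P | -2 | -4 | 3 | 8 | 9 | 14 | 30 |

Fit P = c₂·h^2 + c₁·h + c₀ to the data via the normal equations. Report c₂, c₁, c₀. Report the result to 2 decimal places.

Entries of MᵀM: Σh^2·h^2 = 3380, Σh^2·h = 566, Σh^2 = 104, Σh·h = 104, Σh = 20, Σ1 = 7.
Moment sums: Σh^2·P = 2046, Σh·P = 348, ΣP = 58.
So MᵀM·[c₂, c₁, c₀]ᵀ = MᵀP: [[3380, 566, 104]; [566, 104, 20]; [104, 20, 7]]·[c₂, c₁, c₀]ᵀ = [2046, 348, 58]ᵀ.
Inverting the 3×3 Gram matrix, [c₂, c₁, c₀]ᵀ = [3782/7987, 9371/7987, -2398/1141]ᵀ.

c₂ = 0.47, c₁ = 1.17, c₀ = -2.10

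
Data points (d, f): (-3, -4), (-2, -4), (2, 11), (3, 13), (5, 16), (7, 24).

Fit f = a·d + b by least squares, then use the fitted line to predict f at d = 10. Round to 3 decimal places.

f̂ = 32.175

Entries of MᵀM: Σd·d = 100, Σd = 12, Σ1 = 6.
Moment sums: Σd·f = 329, Σf = 56.
Normal equations: [[100, 12]; [12, 6]]·[a, b]ᵀ = [329, 56]ᵀ.
Δ = 100·6 − 12² = 456.
a = (329·6 − 12·56)/456 = 217/76; b = (100·56 − 12·329)/456 = 413/114.
At d = 10: f̂ = (217/76)·(10) + (413/114)·(1) = 1834/57.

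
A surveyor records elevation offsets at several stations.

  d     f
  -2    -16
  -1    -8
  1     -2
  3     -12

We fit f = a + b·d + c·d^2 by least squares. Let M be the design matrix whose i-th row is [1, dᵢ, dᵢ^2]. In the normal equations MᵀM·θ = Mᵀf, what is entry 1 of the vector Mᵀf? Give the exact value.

Entry 1 ↔ basis 1, so (Mᵀf)_{1} = Σᵢ fᵢ = (1)·(-16) + (1)·(-8) + (1)·(-2) + (1)·(-12) = -38.

-38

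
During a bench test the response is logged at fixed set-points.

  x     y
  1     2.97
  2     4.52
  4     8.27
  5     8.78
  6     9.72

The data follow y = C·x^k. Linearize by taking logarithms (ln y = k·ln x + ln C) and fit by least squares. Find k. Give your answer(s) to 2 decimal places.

Let Y = ln y. Fitting Y = k·ln x + ln C by least squares:
Over the data: Σln x = 5.4806, Σ(ln x)² = 8.2030, Σln y = 9.1564, Σln x·ln y = 11.5456.
Normal system: [[8.2030, 5.4806]; [5.4806, 5]]·[k, ln C]ᵀ = [11.5456, 9.1564]ᵀ.
Δ = 8.2030·5 − (5.4806)² = 10.9774; k = (11.5456·5 − 5.4806·9.1564)/10.9774 = 0.68735, ln C = (8.2030·9.1564 − 5.4806·11.5456)/10.9774 = 1.07785.

k = 0.69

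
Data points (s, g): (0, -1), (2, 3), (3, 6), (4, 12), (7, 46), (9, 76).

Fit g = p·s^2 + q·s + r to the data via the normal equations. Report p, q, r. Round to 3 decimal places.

p = 1.023, q = -0.622, r = -0.864

Compute the Gram sums: Σs^2·s^2 = 9315, Σs^2·s = 1171, Σs^2 = 159, Σs·s = 159, Σs = 25, Σ1 = 6.
For Mᵀg: Σs^2·g = 8668, Σs·g = 1078, Σg = 142.
Normal equations: [[9315, 1171, 159]; [1171, 159, 25]; [159, 25, 6]]·[p, q, r]ᵀ = [8668, 1078, 142]ᵀ.
Inverting the 3×3 Gram matrix, [p, q, r]ᵀ = [21657/21160, -13163/21160, -9139/10580]ᵀ.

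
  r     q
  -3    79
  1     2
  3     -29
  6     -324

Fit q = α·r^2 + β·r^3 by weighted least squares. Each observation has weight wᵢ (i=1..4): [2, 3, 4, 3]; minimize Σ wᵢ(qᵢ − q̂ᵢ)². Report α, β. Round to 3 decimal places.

α = 2.804, β = -1.968

Setting ∂/∂α … = 0 gives: 4377·α + 23817·β = -34608;  23817·α + 144345·β = -217344.
Δ = 4377·144345 − 23817² = 64548576.
α = ((-34608)·144345 − 23817·(-217344))/64548576 = 15517/5534; β = (4377·(-217344) − 23817·(-34608))/64548576 = -10893/5534.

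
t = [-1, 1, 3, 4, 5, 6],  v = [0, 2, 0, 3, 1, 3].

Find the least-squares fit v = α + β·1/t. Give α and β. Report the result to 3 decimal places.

α = 1.347, β = 0.968

Compute the Gram sums: Σ1 = 6, Σ1/t = 19/20, Σ1/t·1/t = 8069/3600.
Moment sums: Σv = 9, Σ1/t·v = 69/20.
MᵀM·[α, β]ᵀ = Mᵀv becomes [[6, 19/20]; [19/20, 8069/3600]]·[α, β]ᵀ = [9, 69/20]ᵀ.
Eliminating β: (8069/3600)·(row 1) − (19/20)·(row 2) gives (3011/240)·α = (8069/3600)·9 − (19/20)·(69/20) = 3379/200, so α = 20274/15055.
Then β = ((69/20) − (19/20)·(20274/15055))/(8069/3600) = 2916/3011.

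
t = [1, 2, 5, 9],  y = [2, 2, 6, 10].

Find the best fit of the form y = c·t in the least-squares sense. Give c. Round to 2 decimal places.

Setting ∂/∂c … = 0 gives: 111·c = 126.
(Σt·t = 111, Σt·y = 126.)
c = 126/111 = 1.13514.

c = 1.14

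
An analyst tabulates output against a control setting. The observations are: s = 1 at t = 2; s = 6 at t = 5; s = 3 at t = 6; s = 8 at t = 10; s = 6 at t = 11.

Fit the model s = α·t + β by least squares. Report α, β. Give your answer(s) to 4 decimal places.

α = 0.5985, β = 0.7299

The normal equations are: 286·α + 34·β = 196;  34·α + 5·β = 24.
(Σt·t = 286, Σt = 34, Σ1 = 5, Σt·s = 196, Σs = 24.)
Determinant 286·5 − 34² = 274.
α = (196·5 − 34·24)/274 = 82/137; β = (286·24 − 34·196)/274 = 100/137.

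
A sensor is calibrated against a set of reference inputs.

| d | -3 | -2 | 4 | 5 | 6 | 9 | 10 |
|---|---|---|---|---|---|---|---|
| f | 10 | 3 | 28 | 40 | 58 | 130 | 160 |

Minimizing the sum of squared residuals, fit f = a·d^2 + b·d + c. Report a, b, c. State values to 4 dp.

a = 1.5291, b = 0.8213, c = -1.3140

Sums needed: Σd^2·d^2 = 18835, Σd^2·d = 2099, Σd^2 = 271, Σd·d = 271, Σd = 29, Σ1 = 7.
And Σd^2·f = 30168, Σd·f = 3394, Σf = 429.
AᵀA·[a, b, c]ᵀ = Aᵀf becomes [[18835, 2099, 271]; [2099, 271, 29]; [271, 29, 7]]·[a, b, c]ᵀ = [30168, 3394, 429]ᵀ.
Row-reducing yields a = 545047/356454, b = 292745/356454, c = -234184/178227.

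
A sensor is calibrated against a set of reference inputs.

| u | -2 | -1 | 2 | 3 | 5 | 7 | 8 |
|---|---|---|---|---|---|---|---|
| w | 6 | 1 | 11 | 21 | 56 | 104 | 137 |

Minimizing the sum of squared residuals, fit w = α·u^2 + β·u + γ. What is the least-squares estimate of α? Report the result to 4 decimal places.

α = 1.9846

With design matrix M, MᵀM = [[7236, 1006, 156]; [1006, 156, 22]; [156, 22, 7]] and Mᵀw = [15522, 2176, 336]ᵀ.
Solving the 3×3 system (Gaussian elimination) gives α = 11072/5579, β = 117795/106001, γ = 29634/106001.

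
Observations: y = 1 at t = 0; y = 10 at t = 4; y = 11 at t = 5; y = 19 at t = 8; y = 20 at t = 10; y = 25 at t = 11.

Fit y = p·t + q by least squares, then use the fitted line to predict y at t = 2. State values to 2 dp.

Forming AᵀA = [[326, 38]; [38, 6]] and Aᵀy = [722, 86]ᵀ gives AᵀA·[p, q]ᵀ = Aᵀy.
Eliminating q: 6·(row 1) − 38·(row 2) gives 512·p = 6·722 − 38·86 = 1064, so p = 133/64.
Then q = (86 − 38·(133/64))/6 = 75/64.
At t = 2: ŷ = (133/64)·(2) + (75/64)·(1) = 341/64.

ŷ = 5.33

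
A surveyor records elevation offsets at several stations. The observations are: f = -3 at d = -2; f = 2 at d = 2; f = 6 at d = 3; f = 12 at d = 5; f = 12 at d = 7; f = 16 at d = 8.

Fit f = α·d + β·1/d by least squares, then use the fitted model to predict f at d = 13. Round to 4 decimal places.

f̂ = 26.0972

Normal-equation sums: Σd·d = 155, Σd·1/d = 6, Σ1/d·1/d = 484849/705600.
Right-hand side: Σd·f = 300, Σ1/d·f = 743/70.
MᵀM·[α, β]ᵀ = Mᵀf becomes [[155, 6]; [6, 484849/705600]]·[α, β]ᵀ = [300, 743/70]ᵀ.
Δ = 155·(484849/705600) − 6² = 9949999/141120.
α = (300·(484849/705600) − 6·(743/70))/(9949999/141120) = 20103612/9949999; β = (155·(743/70) − 6·300)/(9949999/141120) = -21843360/9949999.
At d = 13: f̂ = (20103612/9949999)·(13) + (-21843360/9949999)·(1/13) = 3375667068/129349987.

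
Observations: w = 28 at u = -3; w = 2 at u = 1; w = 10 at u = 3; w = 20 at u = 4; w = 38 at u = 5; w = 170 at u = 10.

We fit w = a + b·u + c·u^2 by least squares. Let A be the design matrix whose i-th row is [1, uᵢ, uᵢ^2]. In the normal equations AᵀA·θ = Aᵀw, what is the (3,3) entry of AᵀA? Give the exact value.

11044

Row 3 ↔ basis u^2, column 3 ↔ basis u^2, so (AᵀA)_{3,3} = Σᵢ (u^2)·(u^2) = (9)·(9) + (1)·(1) + (9)·(9) + (16)·(16) + (25)·(25) + (100)·(100) = 11044.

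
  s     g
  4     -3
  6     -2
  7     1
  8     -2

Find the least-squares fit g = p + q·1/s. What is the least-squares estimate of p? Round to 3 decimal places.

Forming MᵀM = [[4, 115/168]; [115/168, 3565/28224]] and Mᵀg = [-6, -25/21]ᵀ gives MᵀM·[p, q]ᵀ = Mᵀg.
Determinant 4·(3565/28224) − (115/168)² = 115/3136.
p = ((-6)·(3565/28224) − (115/168)·(-25/21))/(115/3136) = 14/9; q = (4·(-25/21) − (115/168)·(-6))/(115/3136) = -1232/69.

p = 1.556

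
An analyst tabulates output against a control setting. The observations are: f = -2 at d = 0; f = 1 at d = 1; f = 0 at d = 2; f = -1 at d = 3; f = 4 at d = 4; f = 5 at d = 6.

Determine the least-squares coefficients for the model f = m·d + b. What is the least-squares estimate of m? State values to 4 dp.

m = 1.0857

The normal system AᵀA·[m, b]ᵀ = Aᵀf is [[66, 16]; [16, 6]]·[m, b]ᵀ = [44, 7]ᵀ.
Determinant 66·6 − 16² = 140.
m = (44·6 − 16·7)/140 = 38/35; b = (66·7 − 16·44)/140 = -121/70.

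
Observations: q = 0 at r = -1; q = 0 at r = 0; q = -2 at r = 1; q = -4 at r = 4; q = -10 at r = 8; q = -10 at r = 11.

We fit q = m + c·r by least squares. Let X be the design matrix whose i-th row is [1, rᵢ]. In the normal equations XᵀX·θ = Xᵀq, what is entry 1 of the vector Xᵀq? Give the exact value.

Entry 1 ↔ basis 1, so (Xᵀq)_{1} = Σᵢ qᵢ = (1)·(0) + (1)·(0) + (1)·(-2) + (1)·(-4) + (1)·(-10) + (1)·(-10) = -26.

-26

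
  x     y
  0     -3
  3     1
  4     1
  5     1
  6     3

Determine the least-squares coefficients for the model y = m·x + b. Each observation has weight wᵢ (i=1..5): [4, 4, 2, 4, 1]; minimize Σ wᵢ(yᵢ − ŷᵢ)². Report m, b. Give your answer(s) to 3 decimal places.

Forming AᵀWA = [[204, 46]; [46, 15]] and AᵀWy = [58, 1]ᵀ gives AᵀWA·[m, b]ᵀ = AᵀWy.
Determinant 204·15 − 46² = 944.
m = (58·15 − 46·1)/944 = 103/118; b = (204·1 − 46·58)/944 = -154/59.

m = 0.873, b = -2.610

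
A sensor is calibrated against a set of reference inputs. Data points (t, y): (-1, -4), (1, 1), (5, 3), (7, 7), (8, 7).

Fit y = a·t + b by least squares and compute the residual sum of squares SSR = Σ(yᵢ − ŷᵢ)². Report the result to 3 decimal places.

SSR = 5.450

Compute the Gram sums: Σt·t = 140, Σt = 20, Σ1 = 5.
Right-hand side: Σt·y = 125, Σy = 14.
So AᵀA·[a, b]ᵀ = Aᵀy: [[140, 20]; [20, 5]]·[a, b]ᵀ = [125, 14]ᵀ.
Eliminating b: 5·(row 1) − 20·(row 2) gives 300·a = 5·125 − 20·14 = 345, so a = 23/20.
Then b = (14 − 20·(23/20))/5 = -9/5.
Residuals: -21/20, 33/20, -19/20, 3/4, -2/5; SSR = 109/20.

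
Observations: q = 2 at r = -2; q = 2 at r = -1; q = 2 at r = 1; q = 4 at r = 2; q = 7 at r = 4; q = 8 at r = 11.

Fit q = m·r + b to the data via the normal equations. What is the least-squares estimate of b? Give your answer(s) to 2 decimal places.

b = 2.85

The normal equations are: 147·m + 15·b = 120;  15·m + 6·b = 25.
(Σr·r = 147, Σr = 15, Σ1 = 6, Σr·q = 120, Σq = 25.)
det = 147·6 − 15² = 657.
m = (120·6 − 15·25)/657 = 115/219; b = (147·25 − 15·120)/657 = 625/219.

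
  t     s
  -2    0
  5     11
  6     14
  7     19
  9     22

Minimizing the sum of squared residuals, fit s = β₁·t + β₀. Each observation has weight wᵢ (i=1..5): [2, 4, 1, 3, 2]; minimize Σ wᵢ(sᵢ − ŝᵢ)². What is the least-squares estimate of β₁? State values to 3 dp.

β₁ = 2.034

The normal system MᵀWM·[β₁, β₀]ᵀ = MᵀWs is [[453, 61]; [61, 12]]·[β₁, β₀]ᵀ = [1099, 159]ᵀ.
Determinant 453·12 − 61² = 1715.
β₁ = (1099·12 − 61·159)/1715 = 3489/1715; β₀ = (453·159 − 61·1099)/1715 = 4988/1715.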